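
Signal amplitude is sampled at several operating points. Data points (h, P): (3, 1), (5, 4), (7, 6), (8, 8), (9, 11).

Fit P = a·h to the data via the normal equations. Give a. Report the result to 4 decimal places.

Forming AᵀA = [[228]] and AᵀP = [228]ᵀ gives AᵀA·[a]ᵀ = AᵀP.
a = 228/228 = 1.

a = 1.0000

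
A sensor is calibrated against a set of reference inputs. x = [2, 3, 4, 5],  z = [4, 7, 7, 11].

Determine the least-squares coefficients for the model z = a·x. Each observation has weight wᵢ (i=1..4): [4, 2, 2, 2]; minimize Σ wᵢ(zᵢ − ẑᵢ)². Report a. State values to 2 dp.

a = 2.07

From the data, Σwᵢ·x·x = 116.
Moment sums: Σwᵢ·x·z = 240.
Hence a = 240 / 116 ≈ 2.06897.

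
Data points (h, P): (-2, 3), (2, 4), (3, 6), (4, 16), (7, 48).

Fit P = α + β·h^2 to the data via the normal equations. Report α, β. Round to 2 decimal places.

α = -1.02, β = 1.00

Entries of XᵀX: Σ1 = 5, Σh^2 = 82, Σh^2·h^2 = 2770.
Moment sums: ΣP = 77, Σh^2·P = 2690.
Normal equations: [[5, 82]; [82, 2770]]·[α, β]ᵀ = [77, 2690]ᵀ.
Eliminating β: 2770·(row 1) − 82·(row 2) gives 7126·α = 2770·77 − 82·2690 = -7290, so α = -3645/3563.
Then β = (2690 − 82·(-3645/3563))/2770 = 3568/3563.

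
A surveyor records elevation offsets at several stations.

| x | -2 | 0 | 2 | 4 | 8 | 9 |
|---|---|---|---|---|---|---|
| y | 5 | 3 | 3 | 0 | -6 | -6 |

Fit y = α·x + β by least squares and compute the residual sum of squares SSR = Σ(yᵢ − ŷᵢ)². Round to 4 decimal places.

SSR = 4.8202

From the data, Σx·x = 169, Σx = 21, Σ1 = 6.
For Mᵀy: Σx·y = -106, Σy = -1.
Normal equations: [[169, 21]; [21, 6]]·[α, β]ᵀ = [-106, -1]ᵀ.
det = 169·6 − 21² = 573.
α = ((-106)·6 − 21·(-1))/573 = -205/191; β = (169·(-1) − 21·(-106))/573 = 2057/573.
Residuals: -422/573, -338/573, 892/573, 403/573, -575/573, 40/573; SSR = 2762/573.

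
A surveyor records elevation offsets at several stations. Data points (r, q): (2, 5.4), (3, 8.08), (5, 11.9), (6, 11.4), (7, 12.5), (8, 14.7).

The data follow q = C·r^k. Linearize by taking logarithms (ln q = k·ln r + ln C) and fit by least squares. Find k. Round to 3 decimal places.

Let Y = ln q. Fitting Y = k·ln r + ln C by least squares:
Σln r = 9.2183, Σ(ln r)² = 15.5987, Σln q = 13.8995, Σln r·ln q = 22.3147.
Equations: 15.5987·k + 9.2183·ln C = 22.3147;  9.2183·k + 6·ln C = 13.8995.
Slope k = (n·Σln r·ln q − Σln r·Σln q)/(n·Σ(ln r)² − (Σln r)²) = (6·22.3147 − 9.2183·13.8995)/8.6152 = 0.66837; ln C = (Σln q − k·Σln r)/n = 1.28971.

k = 0.668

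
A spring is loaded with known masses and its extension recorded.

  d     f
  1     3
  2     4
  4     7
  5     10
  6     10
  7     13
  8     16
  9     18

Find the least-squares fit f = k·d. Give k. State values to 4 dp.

k = 1.9203

From the data, Σd·d = 276.
And Σd·f = 530.
Normal equations: [[276]]·[k]ᵀ = [530]ᵀ.
k = 530/276 = 1.92029.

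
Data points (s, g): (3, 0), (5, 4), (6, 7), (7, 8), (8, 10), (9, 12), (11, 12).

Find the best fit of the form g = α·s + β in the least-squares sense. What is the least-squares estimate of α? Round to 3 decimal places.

The normal equations are: 385·α + 49·β = 438;  49·α + 7·β = 53.
det = 385·7 − 49² = 294.
α = (438·7 − 49·53)/294 = 67/42; β = (385·53 − 49·438)/294 = -151/42.

α = 1.595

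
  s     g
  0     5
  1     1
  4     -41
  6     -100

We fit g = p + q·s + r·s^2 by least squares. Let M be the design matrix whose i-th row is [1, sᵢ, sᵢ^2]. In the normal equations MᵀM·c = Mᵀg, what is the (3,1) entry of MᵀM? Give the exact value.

Row 3 ↔ basis s^2, column 1 ↔ basis 1, so (MᵀM)_{3,1} = Σᵢ s^2 = (0)·(1) + (1)·(1) + (16)·(1) + (36)·(1) = 53.

53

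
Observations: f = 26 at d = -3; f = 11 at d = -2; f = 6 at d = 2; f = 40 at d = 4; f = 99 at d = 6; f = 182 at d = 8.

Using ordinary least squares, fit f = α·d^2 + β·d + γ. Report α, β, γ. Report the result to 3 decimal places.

α = 3.040, β = -1.076, γ = -4.027

With design matrix M, MᵀM = [[5761, 765, 133]; [765, 133, 15]; [133, 15, 6]] and Mᵀf = [16154, 2122, 364]ᵀ.
Inverting the 3×3 Gram matrix, [α, β, γ]ᵀ = [371939/122354, -131629/122354, -246383/61177]ᵀ.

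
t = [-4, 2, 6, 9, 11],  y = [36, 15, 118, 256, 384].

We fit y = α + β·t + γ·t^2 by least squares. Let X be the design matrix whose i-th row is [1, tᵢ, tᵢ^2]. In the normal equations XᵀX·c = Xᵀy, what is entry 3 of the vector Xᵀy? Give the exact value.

72084

Entry 3 ↔ basis t^2, so (Xᵀy)_{3} = Σᵢ (t^2)·yᵢ = (16)·(36) + (4)·(15) + (36)·(118) + (81)·(256) + (121)·(384) = 72084.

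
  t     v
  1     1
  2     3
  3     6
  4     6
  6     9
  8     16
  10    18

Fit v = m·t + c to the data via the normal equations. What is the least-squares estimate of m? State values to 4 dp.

Entries of MᵀM: Σt·t = 230, Σt = 34, Σ1 = 7.
For Mᵀv: Σt·v = 411, Σv = 59.
Normal equations: [[230, 34]; [34, 7]]·[m, c]ᵀ = [411, 59]ᵀ.
Determinant 230·7 − 34² = 454.
m = (411·7 − 34·59)/454 = 871/454; c = (230·59 − 34·411)/454 = -202/227.

m = 1.9185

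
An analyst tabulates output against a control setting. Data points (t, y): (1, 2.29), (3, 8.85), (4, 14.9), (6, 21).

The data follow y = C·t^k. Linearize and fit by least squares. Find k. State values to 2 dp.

k = 1.27

Let Y = ln y. Fitting Y = k·ln t + ln C by least squares:
Σln t = 4.2767, Σ(ln t)² = 6.3392, Σln y = 8.7549, Σln t·ln y = 11.5954.
Equations: 6.3392·k + 4.2767·ln C = 11.5954;  4.2767·k + 4·ln C = 8.7549.
Δ = 6.3392·4 − (4.2767)² = 7.0668; k = (11.5954·4 − 4.2767·8.7549)/7.0668 = 1.26506, ln C = (6.3392·8.7549 − 4.2767·11.5954)/7.0668 = 0.83616.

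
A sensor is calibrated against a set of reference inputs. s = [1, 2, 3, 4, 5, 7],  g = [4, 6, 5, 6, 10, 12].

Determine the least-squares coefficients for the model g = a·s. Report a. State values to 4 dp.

a = 1.8173

From the data, Σs·s = 104.
Moment sums: Σs·g = 189.
Hence a = 189 / 104 ≈ 1.81731.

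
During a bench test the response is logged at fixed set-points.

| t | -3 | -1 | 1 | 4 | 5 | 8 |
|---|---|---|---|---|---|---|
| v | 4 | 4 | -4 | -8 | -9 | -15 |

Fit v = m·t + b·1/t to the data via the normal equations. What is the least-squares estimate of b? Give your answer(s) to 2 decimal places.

Normal-equation sums: Σt·t = 116, Σt·1/t = 6, Σ1/t·1/t = 32101/14400.
Right-hand side: Σt·v = -217, Σ1/t·v = -1801/120.
Normal equations: [[116, 6]; [6, 32101/14400]]·[m, b]ᵀ = [-217, -1801/120]ᵀ.
Eliminating b: (32101/14400)·(row 1) − 6·(row 2) gives (801329/3600)·m = (32101/14400)·(-217) − 6·(-1801/120) = -5669197/14400, so m = -5669197/3205316.
Then b = ((-1801/120) − 6·(-5669197/3205316))/(32101/14400) = -1580280/801329.

b = -1.97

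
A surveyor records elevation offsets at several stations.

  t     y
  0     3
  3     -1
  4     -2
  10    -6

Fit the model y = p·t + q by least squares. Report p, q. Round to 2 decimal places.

p = -0.86, q = 2.17

Normal-equation sums: Σt·t = 125, Σt = 17, Σ1 = 4.
And Σt·y = -71, Σy = -6.
Normal equations: [[125, 17]; [17, 4]]·[p, q]ᵀ = [-71, -6]ᵀ.
Δ = 125·4 − 17² = 211.
p = ((-71)·4 − 17·(-6))/211 = -182/211; q = (125·(-6) − 17·(-71))/211 = 457/211.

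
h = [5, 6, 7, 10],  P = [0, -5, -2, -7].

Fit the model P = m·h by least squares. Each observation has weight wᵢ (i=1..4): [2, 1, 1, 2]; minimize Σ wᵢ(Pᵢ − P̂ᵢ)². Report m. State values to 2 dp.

MᵀWM·[m]ᵀ = MᵀWP reads: 335·m = -184.
m = (-184)/335 = -0.549254.

m = -0.55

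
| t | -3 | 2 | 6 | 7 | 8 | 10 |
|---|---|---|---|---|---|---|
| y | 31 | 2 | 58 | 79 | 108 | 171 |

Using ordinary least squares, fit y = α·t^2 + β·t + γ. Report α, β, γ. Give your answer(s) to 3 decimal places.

α = 2.017, β = -3.172, γ = 2.638

The normal equations are: 17890·α + 2052·β + 262·γ = 30258;  2052·α + 262·β + 30·γ = 3386;  262·α + 30·β + 6·γ = 449.
(Σt^2·t^2 = 17890, Σt^2·t = 2052, Σt^2 = 262, Σt·t = 262, Σt = 30, Σ1 = 6, Σt^2·y = 30258, Σt·y = 3386, Σy = 449.)
Row-reducing yields α = 10603/5258, β = -16679/5258, γ = 1261/478.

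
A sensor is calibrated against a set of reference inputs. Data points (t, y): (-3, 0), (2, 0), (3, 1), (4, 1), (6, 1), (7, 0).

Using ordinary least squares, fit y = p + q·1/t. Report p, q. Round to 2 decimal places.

p = 0.40, q = 0.56

AᵀA·[p, q]ᵀ = Aᵀy reads: 6·p + (89/84)·q = 3;  (89/84)·p + (457/784)·q = 3/4.
det = 6·(457/784) − (89/84)² = 16757/7056.
p = (3·(457/784) − (89/84)·(3/4))/(16757/7056) = 6732/16757; q = (6·(3/4) − (89/84)·3)/(16757/7056) = 9324/16757.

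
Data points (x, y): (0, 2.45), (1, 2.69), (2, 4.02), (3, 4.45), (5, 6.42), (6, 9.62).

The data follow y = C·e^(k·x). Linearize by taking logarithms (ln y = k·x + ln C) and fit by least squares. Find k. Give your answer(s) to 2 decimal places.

With ln yᵢ as the transformed response and xᵢ as the regressor:
Σx = 17.0000, Σ(x)² = 75.0000, Σln y = 8.8931, Σx·ln y = 31.1310.
Normal system: [[75.0000, 17.0000]; [17.0000, 6]]·[k, ln C]ᵀ = [31.1310, 8.8931]ᵀ.
Solving (det = 161.0000): k = 0.22114, ln C = 0.85562.

k = 0.22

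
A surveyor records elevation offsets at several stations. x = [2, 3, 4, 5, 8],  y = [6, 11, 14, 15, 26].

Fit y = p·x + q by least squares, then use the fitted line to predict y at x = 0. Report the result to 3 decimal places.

The normal system MᵀM·[p, q]ᵀ = Mᵀy is [[118, 22]; [22, 5]]·[p, q]ᵀ = [384, 72]ᵀ.
Eliminating q: 5·(row 1) − 22·(row 2) gives 106·p = 5·384 − 22·72 = 336, so p = 168/53.
Then q = (72 − 22·(168/53))/5 = 24/53.
At x = 0: ŷ = (168/53)·(0) + (24/53)·(1) = 24/53.

ŷ = 0.453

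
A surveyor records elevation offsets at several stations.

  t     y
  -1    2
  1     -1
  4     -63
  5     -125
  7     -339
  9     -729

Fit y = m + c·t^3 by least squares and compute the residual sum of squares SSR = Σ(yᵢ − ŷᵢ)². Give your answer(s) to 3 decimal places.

SSR = 11.925

Compute the Gram sums: Σ1 = 6, Σt^3 = 1261, Σt^3·t^3 = 668813.
For Aᵀy: Σy = -1255, Σt^3·y = -667378.
Eliminating c: 668813·(row 1) − 1261·(row 2) gives 2422757·m = 668813·(-1255) − 1261·(-667378) = 2203343, so m = 2203343/2422757.
Then c = ((-667378) − 1261·(2203343/2422757))/668813 = -2421713/2422757.
Residuals: 220458/2422757, -2204387/2422757, 152598/2422757, -2333843/2422757, 7129593/2422757, -2964419/2422757; SSR = 28891428/2422757.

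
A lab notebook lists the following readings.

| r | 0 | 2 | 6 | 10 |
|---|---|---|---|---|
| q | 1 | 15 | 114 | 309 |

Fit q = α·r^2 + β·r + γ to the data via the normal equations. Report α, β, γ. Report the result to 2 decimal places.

Setting ∂/∂α … = 0 gives: 11312·α + 1224·β + 140·γ = 35064;  1224·α + 140·β + 18·γ = 3804;  140·α + 18·β + 4·γ = 439.
(Σr^2·r^2 = 11312, Σr^2·r = 1224, Σr^2 = 140, Σr·r = 140, Σr = 18, Σ1 = 4, Σr^2·q = 35064, Σr·q = 3804, Σq = 439.)
Inverting the 3×3 Gram matrix, [α, β, γ]ᵀ = [4757/1592, 723/796, 215/199]ᵀ.

α = 2.99, β = 0.91, γ = 1.08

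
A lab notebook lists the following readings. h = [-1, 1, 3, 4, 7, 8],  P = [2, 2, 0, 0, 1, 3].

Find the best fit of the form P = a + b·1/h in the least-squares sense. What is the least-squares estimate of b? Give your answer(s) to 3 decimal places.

b = -0.295

Sums needed: Σ1 = 6, Σ1/h = 143/168, Σ1/h·1/h = 62365/28224.
And ΣP = 8, Σ1/h·P = 29/56.
AᵀA·[a, b]ᵀ = AᵀP becomes [[6, 143/168]; [143/168, 62365/28224]]·[a, b]ᵀ = [8, 29/56]ᵀ.
Eliminating b: (62365/28224)·(row 1) − (143/168)·(row 2) gives (353741/28224)·a = (62365/28224)·8 − (143/168)·(29/56) = 69497/4032, so a = 486479/353741.
Then b = ((29/56) − (143/168)·(486479/353741))/(62365/28224) = -104496/353741.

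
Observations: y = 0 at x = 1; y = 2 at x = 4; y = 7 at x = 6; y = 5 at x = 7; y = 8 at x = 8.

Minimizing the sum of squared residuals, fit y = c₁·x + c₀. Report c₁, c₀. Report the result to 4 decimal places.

MᵀM·[c₁, c₀]ᵀ = Mᵀy reads: 166·c₁ + 26·c₀ = 149;  26·c₁ + 5·c₀ = 22.
det = 166·5 − 26² = 154.
c₁ = (149·5 − 26·22)/154 = 173/154; c₀ = (166·22 − 26·149)/154 = -111/77.

c₁ = 1.1234, c₀ = -1.4416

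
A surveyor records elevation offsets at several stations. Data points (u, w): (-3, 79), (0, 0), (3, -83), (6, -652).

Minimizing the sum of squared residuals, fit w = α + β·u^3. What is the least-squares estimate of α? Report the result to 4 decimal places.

α = -1.3600

Entries of MᵀM: Σ1 = 4, Σu^3 = 216, Σu^3·u^3 = 48114.
And Σw = -656, Σu^3·w = -145206.
So MᵀM·[α, β]ᵀ = Mᵀw: [[4, 216]; [216, 48114]]·[α, β]ᵀ = [-656, -145206]ᵀ.
Eliminating β: 48114·(row 1) − 216·(row 2) gives 145800·α = 48114·(-656) − 216·(-145206) = -198288, so α = -34/25.
Then β = ((-145206) − 216·(-34/25))/48114 = -2033/675.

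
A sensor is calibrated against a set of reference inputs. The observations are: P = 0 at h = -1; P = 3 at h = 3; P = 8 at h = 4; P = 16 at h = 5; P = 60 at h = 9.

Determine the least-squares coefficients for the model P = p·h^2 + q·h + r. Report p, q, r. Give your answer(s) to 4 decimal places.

p = 0.8636, q = -0.8897, r = -1.8407

Sums needed: Σh^2·h^2 = 7524, Σh^2·h = 944, Σh^2 = 132, Σh·h = 132, Σh = 20, Σ1 = 5.
For AᵀP: Σh^2·P = 5415, Σh·P = 661, ΣP = 87.
So AᵀA·[p, q, r]ᵀ = AᵀP: [[7524, 944, 132]; [944, 132, 20]; [132, 20, 5]]·[p, q, r]ᵀ = [5415, 661, 87]ᵀ.
Solving the 3×3 system (Gaussian elimination) gives p = 3071/3556, q = -41127/46228, r = -3039/1651.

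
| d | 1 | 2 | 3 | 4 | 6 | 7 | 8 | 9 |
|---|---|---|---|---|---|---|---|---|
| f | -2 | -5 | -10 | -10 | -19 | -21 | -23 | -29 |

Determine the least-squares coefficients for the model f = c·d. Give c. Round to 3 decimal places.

Compute the Gram sums: Σd·d = 260.
For Aᵀf: Σd·f = -788.
Normal equations: [[260]]·[c]ᵀ = [-788]ᵀ.
Hence c = -788 / 260 ≈ -3.03077.

c = -3.031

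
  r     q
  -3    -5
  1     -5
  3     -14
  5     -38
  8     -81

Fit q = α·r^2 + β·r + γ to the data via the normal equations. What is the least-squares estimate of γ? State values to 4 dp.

With design matrix M, MᵀM = [[4884, 638, 108]; [638, 108, 14]; [108, 14, 5]] and Mᵀq = [-6310, -870, -143]ᵀ.
Row-reducing yields α = -80026/78619, β = -146261/78619, γ = -110411/78619.

γ = -1.4044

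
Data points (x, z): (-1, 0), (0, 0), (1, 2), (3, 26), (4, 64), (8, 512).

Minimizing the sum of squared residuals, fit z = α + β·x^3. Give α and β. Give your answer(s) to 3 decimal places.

α = 0.229, β = 0.999

Forming MᵀM = [[6, 603]; [603, 266971]] and Mᵀz = [604, 266944]ᵀ gives MᵀM·[α, β]ᵀ = Mᵀz.
Eliminating β: 266971·(row 1) − 603·(row 2) gives 1238217·α = 266971·604 − 603·266944 = 283252, so α = 283252/1238217.
Then β = (266944 − 603·(283252/1238217))/266971 = 412484/412739.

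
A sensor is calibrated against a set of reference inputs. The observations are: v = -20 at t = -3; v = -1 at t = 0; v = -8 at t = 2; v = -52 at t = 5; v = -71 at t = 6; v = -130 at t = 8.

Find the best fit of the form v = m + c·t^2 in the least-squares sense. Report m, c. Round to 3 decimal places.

m = -0.828, c = -2.007

AᵀA·[m, c]ᵀ = Aᵀv reads: 6·m + 138·c = -282;  138·m + 6114·c = -12388.
det = 6·6114 − 138² = 17640.
m = ((-282)·6114 − 138·(-12388))/17640 = -1217/1470; c = (6·(-12388) − 138·(-282))/17640 = -2951/1470.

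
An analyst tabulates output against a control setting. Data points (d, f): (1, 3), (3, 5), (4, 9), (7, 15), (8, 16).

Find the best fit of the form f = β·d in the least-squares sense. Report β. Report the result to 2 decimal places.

Compute the Gram sums: Σd·d = 139.
Moment sums: Σd·f = 287.
So XᵀX·[β]ᵀ = Xᵀf: [[139]]·[β]ᵀ = [287]ᵀ.
β = 287/139 = 2.06475.

β = 2.06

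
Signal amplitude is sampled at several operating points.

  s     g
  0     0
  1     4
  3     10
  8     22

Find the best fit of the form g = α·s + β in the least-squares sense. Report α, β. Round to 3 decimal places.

Entries of AᵀA: Σs·s = 74, Σs = 12, Σ1 = 4.
Moment sums: Σs·g = 210, Σg = 36.
Normal equations: [[74, 12]; [12, 4]]·[α, β]ᵀ = [210, 36]ᵀ.
Determinant 74·4 − 12² = 152.
α = (210·4 − 12·36)/152 = 51/19; β = (74·36 − 12·210)/152 = 18/19.

α = 2.684, β = 0.947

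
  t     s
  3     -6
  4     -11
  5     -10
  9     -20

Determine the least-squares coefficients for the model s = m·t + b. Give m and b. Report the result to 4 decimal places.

m = -2.1807, b = -0.3012

Compute the Gram sums: Σt·t = 131, Σt = 21, Σ1 = 4.
Right-hand side: Σt·s = -292, Σs = -47.
Eliminating b: 4·(row 1) − 21·(row 2) gives 83·m = 4·(-292) − 21·(-47) = -181, so m = -181/83.
Then b = ((-47) − 21·(-181/83))/4 = -25/83.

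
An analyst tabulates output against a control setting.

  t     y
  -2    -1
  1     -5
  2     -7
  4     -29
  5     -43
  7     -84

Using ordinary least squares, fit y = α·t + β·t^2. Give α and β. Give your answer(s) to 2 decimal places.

AᵀA·[α, β]ᵀ = Aᵀy reads: 99·α + 533·β = -936;  533·α + 3315·β = -5692.
(Σt·t = 99, Σt·t^2 = 533, Σt^2·t^2 = 3315, Σt·y = -936, Σt^2·y = -5692.)
Eliminating β: 3315·(row 1) − 533·(row 2) gives 44096·α = 3315·(-936) − 533·(-5692) = -69004, so α = -1327/848.
Then β = ((-5692) − 533·(-1327/848))/3315 = -16155/11024.

α = -1.56, β = -1.47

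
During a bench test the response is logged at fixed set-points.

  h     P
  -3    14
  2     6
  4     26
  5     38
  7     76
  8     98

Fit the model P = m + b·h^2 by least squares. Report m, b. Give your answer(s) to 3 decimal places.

From the data, Σ1 = 6, Σh^2 = 167, Σh^2·h^2 = 7475.
Moment sums: ΣP = 258, Σh^2·P = 11512.
AᵀA·[m, b]ᵀ = AᵀP becomes [[6, 167]; [167, 7475]]·[m, b]ᵀ = [258, 11512]ᵀ.
Eliminating b: 7475·(row 1) − 167·(row 2) gives 16961·m = 7475·258 − 167·11512 = 6046, so m = 6046/16961.
Then b = (11512 − 167·(6046/16961))/7475 = 25986/16961.

m = 0.356, b = 1.532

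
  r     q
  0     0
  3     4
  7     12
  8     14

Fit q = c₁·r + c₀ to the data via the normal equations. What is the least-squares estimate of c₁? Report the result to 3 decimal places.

Setting ∂/∂c₁ … = 0 gives: 122·c₁ + 18·c₀ = 208;  18·c₁ + 4·c₀ = 30.
Determinant 122·4 − 18² = 164.
c₁ = (208·4 − 18·30)/164 = 73/41; c₀ = (122·30 − 18·208)/164 = -21/41.

c₁ = 1.780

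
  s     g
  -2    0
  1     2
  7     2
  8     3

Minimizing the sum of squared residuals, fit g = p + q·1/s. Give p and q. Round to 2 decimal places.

p = 1.53, q = 1.16

The normal equations are: 4·p + (43/56)·q = 7;  (43/56)·p + (4033/3136)·q = 149/56.
Determinant 4·(4033/3136) − (43/56)² = 14283/3136.
p = (7·(4033/3136) − (43/56)·(149/56))/(14283/3136) = 21824/14283; q = (4·(149/56) − (43/56)·7)/(14283/3136) = 16520/14283.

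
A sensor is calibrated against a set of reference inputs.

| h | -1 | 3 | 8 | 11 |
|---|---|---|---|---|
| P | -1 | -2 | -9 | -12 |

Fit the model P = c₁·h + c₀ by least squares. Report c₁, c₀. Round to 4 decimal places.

c₁ = -0.9794, c₀ = -0.8584

With design matrix A, AᵀA = [[195, 21]; [21, 4]] and AᵀP = [-209, -24]ᵀ.
Eliminating c₀: 4·(row 1) − 21·(row 2) gives 339·c₁ = 4·(-209) − 21·(-24) = -332, so c₁ = -332/339.
Then c₀ = ((-24) − 21·(-332/339))/4 = -97/113.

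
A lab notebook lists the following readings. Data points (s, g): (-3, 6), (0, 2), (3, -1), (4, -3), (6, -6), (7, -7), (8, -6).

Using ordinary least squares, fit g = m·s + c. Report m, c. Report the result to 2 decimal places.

m = -1.20, c = 2.14

From the data, Σs·s = 183, Σs = 25, Σ1 = 7.
Moment sums: Σs·g = -166, Σg = -15.
Normal equations: [[183, 25]; [25, 7]]·[m, c]ᵀ = [-166, -15]ᵀ.
Δ = 183·7 − 25² = 656.
m = ((-166)·7 − 25·(-15))/656 = -787/656; c = (183·(-15) − 25·(-166))/656 = 1405/656.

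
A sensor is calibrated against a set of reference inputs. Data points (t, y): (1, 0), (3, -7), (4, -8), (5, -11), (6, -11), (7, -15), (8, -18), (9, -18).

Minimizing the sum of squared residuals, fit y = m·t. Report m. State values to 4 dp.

m = -2.0819

Forming XᵀX = [[281]] and Xᵀy = [-585]ᵀ gives XᵀX·[m]ᵀ = Xᵀy.
m = (-585)/281 = -2.08185.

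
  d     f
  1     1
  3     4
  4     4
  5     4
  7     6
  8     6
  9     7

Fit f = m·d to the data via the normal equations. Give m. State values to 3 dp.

Forming XᵀX = [[245]] and Xᵀf = [202]ᵀ gives XᵀX·[m]ᵀ = Xᵀf.
m = 202/245 = 0.82449.

m = 0.824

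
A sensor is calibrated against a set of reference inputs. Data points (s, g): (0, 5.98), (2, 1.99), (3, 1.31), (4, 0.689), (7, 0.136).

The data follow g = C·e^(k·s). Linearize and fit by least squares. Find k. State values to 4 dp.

k = -0.5404

Linearized form: ln g = k·s + ln C. From the 5 transformed points,
Σs = 16.0000, Σ(s)² = 78.0000, Σln g = 0.3790, Σs·ln g = -13.2694.
Normal system: [[78.0000, 16.0000]; [16.0000, 5]]·[k, ln C]ᵀ = [-13.2694, 0.3790]ᵀ.
Solving (det = 134.0000): k = -0.54038, ln C = 1.80500.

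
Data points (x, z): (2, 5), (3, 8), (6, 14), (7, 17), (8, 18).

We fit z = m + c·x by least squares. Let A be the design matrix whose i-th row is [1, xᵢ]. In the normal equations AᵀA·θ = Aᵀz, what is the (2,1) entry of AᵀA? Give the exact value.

Row 2 ↔ basis x, column 1 ↔ basis 1, so (AᵀA)_{2,1} = Σᵢ x = (2)·(1) + (3)·(1) + (6)·(1) + (7)·(1) + (8)·(1) = 26.

26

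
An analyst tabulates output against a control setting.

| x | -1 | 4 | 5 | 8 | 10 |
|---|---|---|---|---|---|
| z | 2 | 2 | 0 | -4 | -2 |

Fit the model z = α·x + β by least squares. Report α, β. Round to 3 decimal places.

α = -0.503, β = 2.215

Normal-equation sums: Σx·x = 206, Σx = 26, Σ1 = 5.
Moment sums: Σx·z = -46, Σz = -2.
Determinant 206·5 − 26² = 354.
α = ((-46)·5 − 26·(-2))/354 = -89/177; β = (206·(-2) − 26·(-46))/354 = 392/177.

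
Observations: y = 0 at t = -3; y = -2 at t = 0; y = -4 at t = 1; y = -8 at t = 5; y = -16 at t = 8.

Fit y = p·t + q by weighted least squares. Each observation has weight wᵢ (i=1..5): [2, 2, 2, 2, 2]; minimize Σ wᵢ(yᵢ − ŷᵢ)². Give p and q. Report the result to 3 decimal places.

Normal-equation sums: Σwᵢ·t·t = 198, Σwᵢ·t = 22, Σwᵢ·1 = 10.
For XᵀWy: Σwᵢ·t·y = -344, Σwᵢ·y = -60.
Determinant 198·10 − 22² = 1496.
p = ((-344)·10 − 22·(-60))/1496 = -265/187; q = (198·(-60) − 22·(-344))/1496 = -49/17.

p = -1.417, q = -2.882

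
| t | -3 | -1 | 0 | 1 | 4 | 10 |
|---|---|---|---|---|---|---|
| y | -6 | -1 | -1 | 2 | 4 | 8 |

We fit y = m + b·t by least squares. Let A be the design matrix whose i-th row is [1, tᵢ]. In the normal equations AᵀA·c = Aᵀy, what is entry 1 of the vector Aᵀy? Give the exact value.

Entry 1 ↔ basis 1, so (Aᵀy)_{1} = Σᵢ yᵢ = (1)·(-6) + (1)·(-1) + (1)·(-1) + (1)·(2) + (1)·(4) + (1)·(8) = 6.

6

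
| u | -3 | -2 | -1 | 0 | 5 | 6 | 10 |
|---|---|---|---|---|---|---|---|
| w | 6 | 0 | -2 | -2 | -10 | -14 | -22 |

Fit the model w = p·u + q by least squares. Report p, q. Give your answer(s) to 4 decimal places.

p = -1.9300, q = -2.1500

Forming AᵀA = [[175, 15]; [15, 7]] and Aᵀw = [-370, -44]ᵀ gives AᵀA·[p, q]ᵀ = Aᵀw.
det = 175·7 − 15² = 1000.
p = ((-370)·7 − 15·(-44))/1000 = -193/100; q = (175·(-44) − 15·(-370))/1000 = -43/20.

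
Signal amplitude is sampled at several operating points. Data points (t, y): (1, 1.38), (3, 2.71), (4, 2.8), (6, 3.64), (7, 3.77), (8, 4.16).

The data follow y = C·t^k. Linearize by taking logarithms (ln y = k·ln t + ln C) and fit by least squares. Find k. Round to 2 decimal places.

With ln yᵢ as the transformed response and ln tᵢ as the regressor:
Σln t = 8.3020, Σ(ln t)² = 14.4498, Σln y = 6.3932, Σln t·ln y = 10.3842.
Equations: 14.4498·k + 8.3020·ln C = 10.3842;  8.3020·k + 6·ln C = 6.3932.
Solving (det = 17.7753): k = 0.51917, ln C = 0.34718.

k = 0.52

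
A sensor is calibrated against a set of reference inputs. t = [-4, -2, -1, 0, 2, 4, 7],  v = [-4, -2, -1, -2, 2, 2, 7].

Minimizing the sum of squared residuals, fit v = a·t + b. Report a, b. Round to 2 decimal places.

With design matrix A, AᵀA = [[90, 6]; [6, 7]] and Aᵀv = [82, 2]ᵀ.
Determinant 90·7 − 6² = 594.
a = (82·7 − 6·2)/594 = 281/297; b = (90·2 − 6·82)/594 = -52/99.

a = 0.95, b = -0.53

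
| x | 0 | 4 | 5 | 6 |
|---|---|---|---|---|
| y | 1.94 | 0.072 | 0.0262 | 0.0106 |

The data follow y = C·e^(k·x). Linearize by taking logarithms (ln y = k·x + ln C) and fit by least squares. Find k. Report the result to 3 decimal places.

Linearized form: ln y = k·x + ln C. From the 4 transformed points,
AᵀA = [[77.0000, 15.0000]; [15.0000, 4]], rhs = [-56.0157, -10.1573]ᵀ  (here Σx = 15.0000, Σ(x)² = 77.0000, Σln y = -10.1573, Σx·ln y = -56.0157).
Solving (det = 83.0000): k = -0.86390, ln C = 0.70029.

k = -0.864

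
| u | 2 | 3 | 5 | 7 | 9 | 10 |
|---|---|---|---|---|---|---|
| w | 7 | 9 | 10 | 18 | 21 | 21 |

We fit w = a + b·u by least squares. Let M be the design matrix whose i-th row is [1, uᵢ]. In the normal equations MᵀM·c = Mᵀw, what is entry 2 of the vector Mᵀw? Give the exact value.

616

Entry 2 ↔ basis u, so (Mᵀw)_{2} = Σᵢ (u)·wᵢ = (2)·(7) + (3)·(9) + (5)·(10) + (7)·(18) + (9)·(21) + (10)·(21) = 616.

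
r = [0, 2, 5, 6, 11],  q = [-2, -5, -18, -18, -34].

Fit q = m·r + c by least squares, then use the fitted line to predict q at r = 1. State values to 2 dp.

Normal-equation sums: Σr·r = 186, Σr = 24, Σ1 = 5.
Moment sums: Σr·q = -582, Σq = -77.
So XᵀX·[m, c]ᵀ = Xᵀq: [[186, 24]; [24, 5]]·[m, c]ᵀ = [-582, -77]ᵀ.
Determinant 186·5 − 24² = 354.
m = ((-582)·5 − 24·(-77))/354 = -3; c = (186·(-77) − 24·(-582))/354 = -1.
At r = 1: q̂ = (-3)·(1) + (-1)·(1) = -4.

q̂ = -4.00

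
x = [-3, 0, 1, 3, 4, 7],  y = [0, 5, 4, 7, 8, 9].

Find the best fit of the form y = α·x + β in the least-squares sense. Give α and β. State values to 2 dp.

Compute the Gram sums: Σx·x = 84, Σx = 12, Σ1 = 6.
For Mᵀy: Σx·y = 120, Σy = 33.
So MᵀM·[α, β]ᵀ = Mᵀy: [[84, 12]; [12, 6]]·[α, β]ᵀ = [120, 33]ᵀ.
det = 84·6 − 12² = 360.
α = (120·6 − 12·33)/360 = 9/10; β = (84·33 − 12·120)/360 = 37/10.

α = 0.90, β = 3.70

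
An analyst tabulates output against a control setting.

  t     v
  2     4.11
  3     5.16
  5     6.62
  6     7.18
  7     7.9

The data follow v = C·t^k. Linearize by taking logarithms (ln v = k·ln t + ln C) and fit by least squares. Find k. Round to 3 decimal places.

Let Y = ln v. Fitting Y = k·ln t + ln C by least squares:
Σln t = 7.1389, Σ(ln t)² = 11.2747, Σln v = 8.9826, Σln t·ln v = 13.3785.
Equations: 11.2747·k + 7.1389·ln C = 13.3785;  7.1389·k + 5·ln C = 8.9826.
Slope k = (n·Σln t·ln v − Σln t·Σln v)/(n·Σ(ln t)² − (Σln t)²) = (5·13.3785 − 7.1389·8.9826)/5.4099 = 0.51141; ln C = (Σln v − k·Σln t)/n = 1.06634.

k = 0.511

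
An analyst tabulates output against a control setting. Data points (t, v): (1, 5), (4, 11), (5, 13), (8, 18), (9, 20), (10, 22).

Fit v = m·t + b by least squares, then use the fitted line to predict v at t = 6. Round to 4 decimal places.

v̂ = 14.5241

AᵀA·[m, b]ᵀ = Aᵀv reads: 287·m + 37·b = 658;  37·m + 6·b = 89.
Δ = 287·6 − 37² = 353.
m = (658·6 − 37·89)/353 = 655/353; b = (287·89 − 37·658)/353 = 1197/353.
At t = 6: v̂ = (655/353)·(6) + (1197/353)·(1) = 5127/353.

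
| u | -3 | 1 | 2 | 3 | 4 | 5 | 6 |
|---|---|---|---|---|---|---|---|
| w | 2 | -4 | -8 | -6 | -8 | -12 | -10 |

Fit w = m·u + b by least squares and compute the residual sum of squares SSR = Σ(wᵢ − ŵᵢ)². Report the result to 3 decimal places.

SSR = 13.277

Compute the Gram sums: Σu·u = 100, Σu = 18, Σ1 = 7.
And Σu·w = -196, Σw = -46.
Normal equations: [[100, 18]; [18, 7]]·[m, b]ᵀ = [-196, -46]ᵀ.
det = 100·7 − 18² = 376.
m = ((-196)·7 − 18·(-46))/376 = -68/47; b = (100·(-46) − 18·(-196))/376 = -134/47.
Residuals: 24/47, 14/47, -106/47, 56/47, 30/47, -90/47, 72/47; SSR = 624/47.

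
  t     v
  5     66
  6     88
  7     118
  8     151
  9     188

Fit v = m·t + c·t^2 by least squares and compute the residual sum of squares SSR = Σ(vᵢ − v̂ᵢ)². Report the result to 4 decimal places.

From the data, Σt·t = 255, Σt·t^2 = 1925, Σt^2·t^2 = 14979.
For Aᵀv: Σt·v = 4584, Σt^2·v = 35492.
AᵀA·[m, c]ᵀ = Aᵀv becomes [[255, 1925]; [1925, 14979]]·[m, c]ᵀ = [4584, 35492]ᵀ.
Determinant 255·14979 − 1925² = 114020.
m = (4584·14979 − 1925·35492)/114020 = 85409/28505; c = (255·35492 − 1925·4584)/114020 = 11313/5701.
Residuals: 8032/5701, -40354/28505, -5958/28505, 823/28505, 8494/28505; SSR = 117509/28505.

SSR = 4.1224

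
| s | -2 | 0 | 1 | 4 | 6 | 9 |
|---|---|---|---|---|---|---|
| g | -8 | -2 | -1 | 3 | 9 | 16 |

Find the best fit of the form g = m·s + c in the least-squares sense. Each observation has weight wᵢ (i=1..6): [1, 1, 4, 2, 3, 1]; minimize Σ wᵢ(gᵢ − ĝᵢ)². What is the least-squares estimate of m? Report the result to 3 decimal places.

m = 2.037

The normal equations are: 229·m + 37·c = 342;  37·m + 12·c = 35.
(Σwᵢ·s·s = 229, Σwᵢ·s = 37, Σwᵢ·1 = 12, Σwᵢ·s·g = 342, Σwᵢ·g = 35.)
Determinant 229·12 − 37² = 1379.
m = (342·12 − 37·35)/1379 = 2809/1379; c = (229·35 − 37·342)/1379 = -4639/1379.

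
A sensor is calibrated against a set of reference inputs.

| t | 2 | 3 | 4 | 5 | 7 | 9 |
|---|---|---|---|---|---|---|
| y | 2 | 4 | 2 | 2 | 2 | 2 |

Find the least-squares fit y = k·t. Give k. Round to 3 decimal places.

k = 0.359

Normal-equation sums: Σt·t = 184.
Right-hand side: Σt·y = 66.
Normal equations: [[184]]·[k]ᵀ = [66]ᵀ.
Hence k = 66 / 184 ≈ 0.358696.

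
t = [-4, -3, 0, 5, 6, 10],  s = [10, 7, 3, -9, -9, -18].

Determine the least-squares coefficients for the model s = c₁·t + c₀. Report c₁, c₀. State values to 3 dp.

The normal equations are: 186·c₁ + 14·c₀ = -340;  14·c₁ + 6·c₀ = -16.
(Σt·t = 186, Σt = 14, Σ1 = 6, Σt·s = -340, Σs = -16.)
Δ = 186·6 − 14² = 920.
c₁ = ((-340)·6 − 14·(-16))/920 = -227/115; c₀ = (186·(-16) − 14·(-340))/920 = 223/115.

c₁ = -1.974, c₀ = 1.939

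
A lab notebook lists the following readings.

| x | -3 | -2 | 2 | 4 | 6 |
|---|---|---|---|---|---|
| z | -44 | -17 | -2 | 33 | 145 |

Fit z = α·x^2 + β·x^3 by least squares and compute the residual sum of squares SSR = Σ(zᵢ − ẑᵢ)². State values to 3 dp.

SSR = 6.552

The normal equations are: 1665·α + 8557·β = 5276;  8557·α + 51609·β = 34740.
Eliminating β: 51609·(row 1) − 8557·(row 2) gives 12706736·α = 51609·5276 − 8557·34740 = -24981096, so α = -446091/226906.
Then β = (34740 − 8557·(-446091/226906))/51609 = 226703/226906.
Residuals: 75968/113453, -129707/113453, -241536/113453, 58181/113453, -3601/113453; SSR = 743327/113453.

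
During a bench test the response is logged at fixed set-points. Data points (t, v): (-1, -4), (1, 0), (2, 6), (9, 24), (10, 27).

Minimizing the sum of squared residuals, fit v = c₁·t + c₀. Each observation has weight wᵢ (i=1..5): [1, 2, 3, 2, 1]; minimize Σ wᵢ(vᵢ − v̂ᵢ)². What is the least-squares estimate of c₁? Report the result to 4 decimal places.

Setting ∂/∂c₁ … = 0 gives: 277·c₁ + 35·c₀ = 742;  35·c₁ + 9·c₀ = 89.
(Σwᵢ·t·t = 277, Σwᵢ·t = 35, Σwᵢ·1 = 9, Σwᵢ·t·v = 742, Σwᵢ·v = 89.)
Eliminating c₀: 9·(row 1) − 35·(row 2) gives 1268·c₁ = 9·742 − 35·89 = 3563, so c₁ = 3563/1268.
Then c₀ = (89 − 35·(3563/1268))/9 = -1317/1268.

c₁ = 2.8099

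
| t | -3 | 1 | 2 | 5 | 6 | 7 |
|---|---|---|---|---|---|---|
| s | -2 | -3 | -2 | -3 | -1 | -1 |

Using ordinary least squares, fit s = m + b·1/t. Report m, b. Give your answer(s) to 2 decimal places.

With design matrix M, MᵀM = [[6, 176/105]; [176/105, 31957/22050]] and Mᵀs = [-12, -297/70]ᵀ.
Eliminating b: (31957/22050)·(row 1) − (176/105)·(row 2) gives (12979/2205)·m = (31957/22050)·(-12) − (176/105)·(-297/70) = -37778/3675, so m = -113334/64895.
Then b = ((-297/70) − (176/105)·(-113334/64895))/(31957/22050) = -11781/12979.

m = -1.75, b = -0.91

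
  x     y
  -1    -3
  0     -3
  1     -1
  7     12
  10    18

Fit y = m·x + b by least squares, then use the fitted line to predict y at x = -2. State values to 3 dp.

ŷ = -6.281

Sums needed: Σx·x = 151, Σx = 17, Σ1 = 5.
For Mᵀy: Σx·y = 266, Σy = 23.
MᵀM·[m, b]ᵀ = Mᵀy becomes [[151, 17]; [17, 5]]·[m, b]ᵀ = [266, 23]ᵀ.
det = 151·5 − 17² = 466.
m = (266·5 − 17·23)/466 = 939/466; b = (151·23 − 17·266)/466 = -1049/466.
At x = -2: ŷ = (939/466)·(-2) + (-1049/466)·(1) = -2927/466.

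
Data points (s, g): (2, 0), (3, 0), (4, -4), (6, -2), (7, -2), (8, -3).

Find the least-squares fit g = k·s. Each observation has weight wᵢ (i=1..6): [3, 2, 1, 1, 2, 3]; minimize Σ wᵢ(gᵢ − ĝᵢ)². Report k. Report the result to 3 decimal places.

k = -0.344

Sums needed: Σwᵢ·s·s = 372.
Moment sums: Σwᵢ·s·g = -128.
So AᵀWA·[k]ᵀ = AᵀWg: [[372]]·[k]ᵀ = [-128]ᵀ.
k = (-128)/372 = -0.344086.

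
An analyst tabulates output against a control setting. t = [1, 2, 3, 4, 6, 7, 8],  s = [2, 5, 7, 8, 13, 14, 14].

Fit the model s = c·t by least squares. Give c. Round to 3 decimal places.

c = 1.972

The normal system AᵀA·[c]ᵀ = Aᵀs is [[179]]·[c]ᵀ = [353]ᵀ.
c = 353/179 = 1.97207.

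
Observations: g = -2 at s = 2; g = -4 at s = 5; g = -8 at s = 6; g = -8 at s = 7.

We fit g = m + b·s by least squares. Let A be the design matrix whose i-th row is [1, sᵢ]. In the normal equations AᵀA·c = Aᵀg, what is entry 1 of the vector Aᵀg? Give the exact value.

-22

Entry 1 ↔ basis 1, so (Aᵀg)_{1} = Σᵢ gᵢ = (1)·(-2) + (1)·(-4) + (1)·(-8) + (1)·(-8) = -22.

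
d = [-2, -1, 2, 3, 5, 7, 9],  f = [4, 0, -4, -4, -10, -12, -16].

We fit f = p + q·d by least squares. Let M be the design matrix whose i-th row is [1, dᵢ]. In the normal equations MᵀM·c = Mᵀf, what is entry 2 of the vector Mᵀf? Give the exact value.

Entry 2 ↔ basis d, so (Mᵀf)_{2} = Σᵢ (d)·fᵢ = (-2)·(4) + (-1)·(0) + (2)·(-4) + (3)·(-4) + (5)·(-10) + (7)·(-12) + (9)·(-16) = -306.

-306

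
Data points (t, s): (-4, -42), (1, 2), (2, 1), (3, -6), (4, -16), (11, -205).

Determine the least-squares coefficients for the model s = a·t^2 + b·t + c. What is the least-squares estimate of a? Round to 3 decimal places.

Entries of MᵀM: Σt^2·t^2 = 15251, Σt^2·t = 1367, Σt^2 = 167, Σt·t = 167, Σt = 17, Σ1 = 6.
And Σt^2·s = -25781, Σt·s = -2165, Σs = -266.
Normal equations: [[15251, 1367, 167]; [1367, 167, 17]; [167, 17, 6]]·[a, b, c]ᵀ = [-25781, -2165, -266]ᵀ.
Inverting the 3×3 Gram matrix, [a, b, c]ᵀ = [-29753/14872, 1462141/461032, 545031/230516]ᵀ.

a = -2.001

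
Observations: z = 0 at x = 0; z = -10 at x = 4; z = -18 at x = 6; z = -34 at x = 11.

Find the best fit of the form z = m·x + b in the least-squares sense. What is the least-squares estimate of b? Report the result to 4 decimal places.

The normal equations are: 173·m + 21·b = -522;  21·m + 4·b = -62.
(Σx·x = 173, Σx = 21, Σ1 = 4, Σx·z = -522, Σz = -62.)
Determinant 173·4 − 21² = 251.
m = ((-522)·4 − 21·(-62))/251 = -786/251; b = (173·(-62) − 21·(-522))/251 = 236/251.

b = 0.9402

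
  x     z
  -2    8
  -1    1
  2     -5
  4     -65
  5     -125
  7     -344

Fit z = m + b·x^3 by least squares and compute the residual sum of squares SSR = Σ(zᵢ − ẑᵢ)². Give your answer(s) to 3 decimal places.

Sums needed: Σ1 = 6, Σx^3 = 531, Σx^3·x^3 = 137499.
For Aᵀz: Σz = -530, Σx^3·z = -137882.
Normal equations: [[6, 531]; [531, 137499]]·[m, b]ᵀ = [-530, -137882]ᵀ.
Δ = 6·137499 − 531² = 543033.
m = ((-530)·137499 − 531·(-137882))/543033 = 113624/181011; b = (6·(-137882) − 531·(-530))/543033 = -181954/181011.
Residuals: -121168/181011, -38189/60337, 145651/60337, -234283/181011, 1417/60337, 28814/181011; SSR = 1516328/181011.

SSR = 8.377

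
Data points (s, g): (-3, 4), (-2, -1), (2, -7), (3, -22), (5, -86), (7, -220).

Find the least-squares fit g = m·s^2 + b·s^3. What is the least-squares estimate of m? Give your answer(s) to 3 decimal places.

m = -0.991

Compute the Gram sums: Σs^2·s^2 = 3220, Σs^2·s^3 = 19932, Σs^3·s^3 = 134860.
Moment sums: Σs^2·g = -13124, Σs^3·g = -86960.
Normal equations: [[3220, 19932]; [19932, 134860]]·[m, b]ᵀ = [-13124, -86960]ᵀ.
det = 3220·134860 − 19932² = 36964576.
m = ((-13124)·134860 − 19932·(-86960))/36964576 = -208045/210026; b = (3220·(-86960) − 19932·(-13124))/36964576 = -1151477/2310286.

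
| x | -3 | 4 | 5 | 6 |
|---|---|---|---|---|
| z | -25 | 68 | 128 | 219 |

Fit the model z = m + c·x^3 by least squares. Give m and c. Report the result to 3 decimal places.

m = 2.726, c = 1.003

Compute the Gram sums: Σ1 = 4, Σx^3 = 378, Σx^3·x^3 = 67106.
Right-hand side: Σz = 390, Σx^3·z = 68331.
So MᵀM·[m, c]ᵀ = Mᵀz: [[4, 378]; [378, 67106]]·[m, c]ᵀ = [390, 68331]ᵀ.
Determinant 4·67106 − 378² = 125540.
m = (390·67106 − 378·68331)/125540 = 171111/62770; c = (4·68331 − 378·390)/125540 = 31476/31385.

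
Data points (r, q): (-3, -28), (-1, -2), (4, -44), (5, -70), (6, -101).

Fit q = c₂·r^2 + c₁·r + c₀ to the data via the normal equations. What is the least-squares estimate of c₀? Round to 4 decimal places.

Entries of AᵀA: Σr^2·r^2 = 2259, Σr^2·r = 377, Σr^2 = 87, Σr·r = 87, Σr = 11, Σ1 = 5.
Right-hand side: Σr^2·q = -6344, Σr·q = -1046, Σq = -245.
AᵀA·[c₂, c₁, c₀]ᵀ = Aᵀq becomes [[2259, 377, 87]; [377, 87, 11]; [87, 11, 5]]·[c₂, c₁, c₀]ᵀ = [-6344, -1046, -245]ᵀ.
Row-reducing yields c₂ = -91469/30878, c₁ = 21043/30878, c₀ = 16122/15439.

c₀ = 1.0442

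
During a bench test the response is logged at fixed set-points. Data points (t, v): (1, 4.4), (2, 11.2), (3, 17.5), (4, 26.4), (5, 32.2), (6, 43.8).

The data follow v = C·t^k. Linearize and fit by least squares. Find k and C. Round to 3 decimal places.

Let Y = ln v. Fitting Y = k·ln t + ln C by least squares:
XᵀX = [[9.4099, 6.5793]; [6.5793, 6]], rhs = [21.7170, 17.2847]ᵀ  (here Σln t = 6.5793, Σ(ln t)² = 9.4099, Σln v = 17.2847, Σln t·ln v = 21.7170).
Slope k = (n·Σln t·ln v − Σln t·Σln v)/(n·Σ(ln t)² − (Σln t)²) = (6·21.7170 − 6.5793·17.2847)/13.1729 = 1.25877; ln C = (Σln v − k·Σln t)/n = 1.50049, so C = exp(1.50049) = 4.48387.

k = 1.259, C = 4.484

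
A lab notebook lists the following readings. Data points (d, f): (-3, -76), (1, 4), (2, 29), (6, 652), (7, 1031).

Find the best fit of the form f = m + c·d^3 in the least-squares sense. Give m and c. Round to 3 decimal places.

From the data, Σ1 = 5, Σd^3 = 541, Σd^3·d^3 = 165099.
Right-hand side: Σf = 1640, Σd^3·f = 496753.
So AᵀA·[m, c]ᵀ = Aᵀf: [[5, 541]; [541, 165099]]·[m, c]ᵀ = [1640, 496753]ᵀ.
Determinant 5·165099 − 541² = 532814.
m = (1640·165099 − 541·496753)/532814 = 2018987/532814; c = (5·496753 − 541·1640)/532814 = 1596525/532814.

m = 3.789, c = 2.996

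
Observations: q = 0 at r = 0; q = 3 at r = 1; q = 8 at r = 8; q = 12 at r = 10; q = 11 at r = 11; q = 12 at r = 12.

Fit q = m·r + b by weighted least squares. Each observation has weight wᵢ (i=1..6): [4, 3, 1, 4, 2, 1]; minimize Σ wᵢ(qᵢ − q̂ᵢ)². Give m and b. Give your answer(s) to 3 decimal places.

m = 1.018, b = 0.832

Sums needed: Σwᵢ·r·r = 853, Σwᵢ·r = 85, Σwᵢ·1 = 15.
And Σwᵢ·r·q = 939, Σwᵢ·q = 99.
XᵀWX·[m, b]ᵀ = XᵀWq becomes [[853, 85]; [85, 15]]·[m, b]ᵀ = [939, 99]ᵀ.
Δ = 853·15 − 85² = 5570.
m = (939·15 − 85·99)/5570 = 567/557; b = (853·99 − 85·939)/5570 = 2316/2785.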